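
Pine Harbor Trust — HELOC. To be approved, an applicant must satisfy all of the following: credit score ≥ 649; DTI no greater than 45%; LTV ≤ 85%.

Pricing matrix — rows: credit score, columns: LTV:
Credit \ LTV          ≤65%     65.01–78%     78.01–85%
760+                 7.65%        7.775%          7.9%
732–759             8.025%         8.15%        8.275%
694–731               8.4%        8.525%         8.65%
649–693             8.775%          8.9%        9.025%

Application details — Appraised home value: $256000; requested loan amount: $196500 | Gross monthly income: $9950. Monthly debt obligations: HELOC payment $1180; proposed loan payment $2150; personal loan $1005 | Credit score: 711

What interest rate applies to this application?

8.525%

Credit score 711 ≥ 649; Total monthly debts = (1,180 + 2,150 + 1,005) = 4,335. DTI: 4,335 ÷ 9,950 = 43.6%, within the 45% cap
LTV: 196,500 ÷ 256,000 = 76.8%, within 85% cap
Row: 711 falls in 694–731. Column: 76.8% falls in 65.01–78%. Rate = 8.525%.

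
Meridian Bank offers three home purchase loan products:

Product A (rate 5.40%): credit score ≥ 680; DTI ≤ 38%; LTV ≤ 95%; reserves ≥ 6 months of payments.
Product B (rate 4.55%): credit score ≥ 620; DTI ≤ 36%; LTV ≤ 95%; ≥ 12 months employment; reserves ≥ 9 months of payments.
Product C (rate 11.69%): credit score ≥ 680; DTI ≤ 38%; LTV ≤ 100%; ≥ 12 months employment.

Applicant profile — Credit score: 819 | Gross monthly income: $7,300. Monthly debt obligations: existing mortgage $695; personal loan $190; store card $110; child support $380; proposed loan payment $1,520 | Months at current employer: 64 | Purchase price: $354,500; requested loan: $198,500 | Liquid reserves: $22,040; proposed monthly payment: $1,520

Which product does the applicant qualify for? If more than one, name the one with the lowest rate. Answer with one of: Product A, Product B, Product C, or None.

None

Total debts = (695 + 190 + 110 + 380 + 1,520) = 2,895; DTI = 2,895/7,300 = 39.7%.
LTV = 198,500/354,500 = 56%.
Reserves = 22,040/1,520 = 14.5 months.
Product A: score 819 ≥ 680; DTI 39.7% > 38%; LTV 56% ≤ 95%; reserves 14.5 ≥ 6 mo → does not qualify.
Product B: score 819 ≥ 620; DTI 39.7% > 36%; LTV 56% ≤ 95%; employment 64 ≥ 12 mo; reserves 14.5 ≥ 9 mo → does not qualify.
Product C: score 819 ≥ 680; DTI 39.7% > 38%; LTV 56% ≤ 100%; employment 64 ≥ 12 mo → does not qualify.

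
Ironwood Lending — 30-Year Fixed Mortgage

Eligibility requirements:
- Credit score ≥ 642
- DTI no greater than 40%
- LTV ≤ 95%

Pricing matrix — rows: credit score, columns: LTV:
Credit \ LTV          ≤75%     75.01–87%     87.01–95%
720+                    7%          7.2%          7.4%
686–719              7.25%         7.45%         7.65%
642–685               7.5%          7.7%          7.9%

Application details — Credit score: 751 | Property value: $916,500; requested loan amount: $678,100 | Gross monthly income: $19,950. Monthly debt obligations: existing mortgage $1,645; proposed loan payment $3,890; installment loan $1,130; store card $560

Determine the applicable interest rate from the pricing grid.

7%

Credit score 751 ≥ 642; Total monthly debts = (1,645 + 3,890 + 1,130 + 560) = 7,225. Debt-to-income = 7,225/19,950 = 36.2% — meets 40% limit
Loan-to-value = 678,100/916,500 = 74% — pass (95% max)
Score 751 is in the 720+ band; LTV 74% is in the ≤75% band → 7%.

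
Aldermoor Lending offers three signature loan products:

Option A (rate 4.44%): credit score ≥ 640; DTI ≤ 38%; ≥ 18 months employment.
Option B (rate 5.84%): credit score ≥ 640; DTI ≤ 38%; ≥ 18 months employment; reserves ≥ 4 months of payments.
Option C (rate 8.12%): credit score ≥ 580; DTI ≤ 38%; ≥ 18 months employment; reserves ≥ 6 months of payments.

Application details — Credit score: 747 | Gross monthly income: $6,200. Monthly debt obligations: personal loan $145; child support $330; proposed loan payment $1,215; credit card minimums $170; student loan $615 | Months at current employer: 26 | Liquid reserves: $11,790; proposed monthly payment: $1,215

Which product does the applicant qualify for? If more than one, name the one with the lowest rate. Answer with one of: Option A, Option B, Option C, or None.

None

Total debts = (145 + 330 + 1,215 + 170 + 615) = 2,475; DTI = 2,475/6,200 = 39.9%.
Reserves = 11,790/1,215 = 9.7 months.
Option A: score 747 ≥ 640; DTI 39.9% > 38%; employment 26 ≥ 18 mo → does not qualify.
Option B: score 747 ≥ 640; DTI 39.9% > 38%; employment 26 ≥ 18 mo; reserves 9.7 ≥ 4 mo → does not qualify.
Option C: score 747 ≥ 580; DTI 39.9% > 38%; employment 26 ≥ 18 mo; reserves 9.7 ≥ 6 mo → does not qualify.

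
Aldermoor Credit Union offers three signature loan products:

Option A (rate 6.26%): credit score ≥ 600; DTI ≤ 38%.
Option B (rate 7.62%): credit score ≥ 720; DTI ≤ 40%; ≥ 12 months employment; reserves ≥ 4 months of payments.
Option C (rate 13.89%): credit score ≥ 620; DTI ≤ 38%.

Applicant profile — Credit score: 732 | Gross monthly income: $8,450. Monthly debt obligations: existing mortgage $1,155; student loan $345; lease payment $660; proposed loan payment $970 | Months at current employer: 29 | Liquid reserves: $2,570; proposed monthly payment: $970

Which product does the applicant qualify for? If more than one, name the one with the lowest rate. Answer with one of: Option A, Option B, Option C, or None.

Option A

Total debts = (1,155 + 345 + 660 + 970) = 3,130; DTI = 3,130/8,450 = 37%.
Reserves = 2,570/970 = 2.6 months.
Option A: score 732 ≥ 600; DTI 37% ≤ 38% → qualifies.
Option B: score 732 ≥ 720; DTI 37% ≤ 40%; employment 29 ≥ 12 mo; reserves 2.6 < 4 mo → does not qualify.
Option C: score 732 ≥ 620; DTI 37% ≤ 38% → qualifies.
Qualifying: Option A, Option C. Lowest rate is 6.26% → Option A.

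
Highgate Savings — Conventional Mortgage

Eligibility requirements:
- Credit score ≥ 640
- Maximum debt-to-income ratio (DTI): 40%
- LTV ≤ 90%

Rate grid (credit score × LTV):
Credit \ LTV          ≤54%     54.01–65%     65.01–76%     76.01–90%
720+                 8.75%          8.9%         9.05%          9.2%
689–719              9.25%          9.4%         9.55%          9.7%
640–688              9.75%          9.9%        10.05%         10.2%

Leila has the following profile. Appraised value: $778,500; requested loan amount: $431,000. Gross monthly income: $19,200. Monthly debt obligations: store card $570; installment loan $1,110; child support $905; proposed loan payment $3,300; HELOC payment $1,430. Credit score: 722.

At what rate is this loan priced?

8.9%

Credit score 722 ≥ 640; Total monthly debts = (570 + 1,110 + 905 + 3,300 + 1,430) = 7,315. DTI: 7,315 ÷ 19,200 = 38.1%, within the 40% cap
LTV = 431,000/778,500 = 55.4% ≤ 90%
Credit 722 → row 720+; LTV 55.4% → column 54.01–65%. Grid cell → 8.9%.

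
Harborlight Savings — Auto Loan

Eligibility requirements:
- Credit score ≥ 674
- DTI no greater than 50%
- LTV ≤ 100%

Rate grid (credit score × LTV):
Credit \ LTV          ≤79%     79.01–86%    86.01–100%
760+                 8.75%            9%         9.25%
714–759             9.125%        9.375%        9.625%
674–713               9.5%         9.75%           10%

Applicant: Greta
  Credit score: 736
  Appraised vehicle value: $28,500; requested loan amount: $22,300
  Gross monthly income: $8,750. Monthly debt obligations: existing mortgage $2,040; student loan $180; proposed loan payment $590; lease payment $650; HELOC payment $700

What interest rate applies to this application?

Credit score 736 ≥ 674; Total monthly debts = (2,040 + 180 + 590 + 650 + 700) = 4,160. Debt-to-income = 4,160/8,750 = 47.5% — meets 50% limit
Loan-to-value = 22,300/28,500 = 78.2% — pass (100% max)
Credit 736 → row 714–759; LTV 78.2% → column ≤79%. Grid cell → 9.125%.

9.125%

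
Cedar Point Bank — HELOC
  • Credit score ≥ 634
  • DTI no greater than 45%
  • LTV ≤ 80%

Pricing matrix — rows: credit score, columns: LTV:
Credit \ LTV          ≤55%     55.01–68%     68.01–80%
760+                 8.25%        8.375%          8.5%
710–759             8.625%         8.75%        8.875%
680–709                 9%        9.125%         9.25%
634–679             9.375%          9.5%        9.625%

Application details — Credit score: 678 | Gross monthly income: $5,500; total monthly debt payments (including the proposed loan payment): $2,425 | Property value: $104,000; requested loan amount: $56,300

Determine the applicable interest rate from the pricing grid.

Credit score 678 ≥ 634; DTI: 2,425 ÷ 5,500 = 44.1%, within the 45% cap
LTV = 56,300/104,000 = 54.1% ≤ 80%
Credit 678 → row 634–679; LTV 54.1% → column ≤55%. Grid cell → 9.375%.

9.375%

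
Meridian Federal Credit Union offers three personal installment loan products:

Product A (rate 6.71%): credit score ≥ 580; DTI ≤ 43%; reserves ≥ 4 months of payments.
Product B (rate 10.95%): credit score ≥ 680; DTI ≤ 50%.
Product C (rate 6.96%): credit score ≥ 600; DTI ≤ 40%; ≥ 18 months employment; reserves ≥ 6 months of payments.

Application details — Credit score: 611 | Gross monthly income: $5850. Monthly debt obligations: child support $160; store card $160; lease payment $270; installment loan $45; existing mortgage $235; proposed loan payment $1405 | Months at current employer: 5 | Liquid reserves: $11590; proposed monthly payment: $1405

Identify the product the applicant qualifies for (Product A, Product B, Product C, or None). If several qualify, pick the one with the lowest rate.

Total debts = (160 + 160 + 270 + 45 + 235 + 1,405) = 2,275; DTI = 2,275/5,850 = 38.9%.
Reserves = 11,590/1,405 = 8.2 months.
Product A: score 611 ≥ 580; DTI 38.9% ≤ 43%; reserves 8.2 ≥ 4 mo → qualifies.
Product B: score 611 < 680; DTI 38.9% ≤ 50% → does not qualify.
Product C: score 611 ≥ 600; DTI 38.9% ≤ 40%; employment 5 < 18 mo; reserves 8.2 ≥ 6 mo → does not qualify.

Product A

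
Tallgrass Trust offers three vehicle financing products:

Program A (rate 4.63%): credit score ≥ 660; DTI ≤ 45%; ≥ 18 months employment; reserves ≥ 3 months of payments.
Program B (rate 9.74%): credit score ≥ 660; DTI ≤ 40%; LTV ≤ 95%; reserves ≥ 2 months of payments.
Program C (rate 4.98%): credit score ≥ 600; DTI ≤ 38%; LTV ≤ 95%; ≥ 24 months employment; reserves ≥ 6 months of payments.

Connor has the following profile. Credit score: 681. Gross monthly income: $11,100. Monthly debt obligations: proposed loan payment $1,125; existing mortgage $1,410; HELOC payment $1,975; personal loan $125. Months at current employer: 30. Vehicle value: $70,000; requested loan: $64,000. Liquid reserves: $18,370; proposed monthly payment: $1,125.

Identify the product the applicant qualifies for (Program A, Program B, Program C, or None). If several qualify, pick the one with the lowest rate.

Program A

Total debts = (1,125 + 1,410 + 1,975 + 125) = 4,635; DTI = 4,635/11,100 = 41.8%.
LTV = 64,000/70,000 = 91.4%.
Reserves = 18,370/1,125 = 16.3 months.
Program A: score 681 ≥ 660; DTI 41.8% ≤ 45%; employment 30 ≥ 18 mo; reserves 16.3 ≥ 3 mo → qualifies.
Program B: score 681 ≥ 660; DTI 41.8% > 40%; LTV 91.4% ≤ 95%; reserves 16.3 ≥ 2 mo → does not qualify.
Program C: score 681 ≥ 600; DTI 41.8% > 38%; LTV 91.4% ≤ 95%; employment 30 ≥ 24 mo; reserves 16.3 ≥ 6 mo → does not qualify.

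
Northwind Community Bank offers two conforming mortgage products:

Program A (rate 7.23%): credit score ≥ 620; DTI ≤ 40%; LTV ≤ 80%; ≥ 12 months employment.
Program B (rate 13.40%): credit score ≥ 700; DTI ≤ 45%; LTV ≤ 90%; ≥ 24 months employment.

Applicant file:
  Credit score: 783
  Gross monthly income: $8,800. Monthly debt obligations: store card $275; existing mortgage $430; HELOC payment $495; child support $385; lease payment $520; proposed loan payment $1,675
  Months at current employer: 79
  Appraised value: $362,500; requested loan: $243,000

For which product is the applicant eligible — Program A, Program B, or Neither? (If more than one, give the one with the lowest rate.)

Total debts = (275 + 430 + 495 + 385 + 520 + 1,675) = 3,780; DTI = 3,780/8,800 = 43%.
LTV = 243,000/362,500 = 67%.
Program A: score 783 ≥ 620; DTI 43% > 40%; LTV 67% ≤ 80%; employment 79 ≥ 12 mo → does not qualify.
Program B: score 783 ≥ 700; DTI 43% ≤ 45%; LTV 67% ≤ 90%; employment 79 ≥ 24 mo → qualifies.

Program B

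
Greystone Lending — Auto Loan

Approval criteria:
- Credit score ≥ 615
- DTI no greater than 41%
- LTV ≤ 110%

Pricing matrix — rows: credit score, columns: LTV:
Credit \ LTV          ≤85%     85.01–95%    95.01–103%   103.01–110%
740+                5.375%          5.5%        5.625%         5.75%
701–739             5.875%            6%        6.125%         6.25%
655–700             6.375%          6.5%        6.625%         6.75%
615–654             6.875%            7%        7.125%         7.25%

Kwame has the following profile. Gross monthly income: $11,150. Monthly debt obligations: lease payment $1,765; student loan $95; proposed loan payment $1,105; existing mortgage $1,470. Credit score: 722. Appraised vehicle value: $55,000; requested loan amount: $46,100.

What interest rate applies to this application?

5.875%

Credit score 722 ≥ 615; Total monthly debts = (1,765 + 95 + 1,105 + 1,470) = 4,435. Debt-to-income = 4,435/11,150 = 39.8% — meets 41% limit
LTV = 46,100/55,000 = 83.8% ≤ 110%
Credit 722 → row 701–739; LTV 83.8% → column ≤85%. Grid cell → 5.875%.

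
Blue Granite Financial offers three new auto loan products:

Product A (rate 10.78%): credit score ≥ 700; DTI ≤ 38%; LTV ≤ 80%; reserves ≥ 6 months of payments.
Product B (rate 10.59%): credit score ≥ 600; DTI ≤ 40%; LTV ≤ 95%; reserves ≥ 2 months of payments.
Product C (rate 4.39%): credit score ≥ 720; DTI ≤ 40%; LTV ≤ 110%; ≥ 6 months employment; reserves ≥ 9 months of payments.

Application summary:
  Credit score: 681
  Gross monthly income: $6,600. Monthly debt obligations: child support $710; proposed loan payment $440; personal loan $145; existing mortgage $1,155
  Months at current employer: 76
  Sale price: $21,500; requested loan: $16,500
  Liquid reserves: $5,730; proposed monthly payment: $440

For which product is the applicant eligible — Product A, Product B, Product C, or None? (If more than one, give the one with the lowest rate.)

Product B

Total debts = (710 + 440 + 145 + 1,155) = 2,450; DTI = 2,450/6,600 = 37.1%.
LTV = 16,500/21,500 = 76.7%.
Reserves = 5,730/440 = 13.0 months.
Product A: score 681 < 700; DTI 37.1% ≤ 38%; LTV 76.7% ≤ 80%; reserves 13.0 ≥ 6 mo → does not qualify.
Product B: score 681 ≥ 600; DTI 37.1% ≤ 40%; LTV 76.7% ≤ 95%; reserves 13.0 ≥ 2 mo → qualifies.
Product C: score 681 < 720; DTI 37.1% ≤ 40%; LTV 76.7% ≤ 110%; employment 76 ≥ 6 mo; reserves 13.0 ≥ 9 mo → does not qualify.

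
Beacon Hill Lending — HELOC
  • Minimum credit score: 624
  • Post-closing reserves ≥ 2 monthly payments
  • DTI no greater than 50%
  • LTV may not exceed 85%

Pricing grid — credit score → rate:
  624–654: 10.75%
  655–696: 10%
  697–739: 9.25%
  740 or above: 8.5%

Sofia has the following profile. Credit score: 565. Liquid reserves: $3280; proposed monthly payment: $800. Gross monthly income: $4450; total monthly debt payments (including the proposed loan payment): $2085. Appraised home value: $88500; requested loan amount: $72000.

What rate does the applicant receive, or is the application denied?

Credit score 565 < 624 (below minimum)
Loan-to-value = 72,000/88,500 = 81.4% — pass (85% max)
Reserves: 3,280 ÷ 800 = 4.1 months (meets 2-month minimum)
DTI: 2,085 ÷ 4,450 = 46.9%, within the 50% cap
Not all requirements met → denied.

Denied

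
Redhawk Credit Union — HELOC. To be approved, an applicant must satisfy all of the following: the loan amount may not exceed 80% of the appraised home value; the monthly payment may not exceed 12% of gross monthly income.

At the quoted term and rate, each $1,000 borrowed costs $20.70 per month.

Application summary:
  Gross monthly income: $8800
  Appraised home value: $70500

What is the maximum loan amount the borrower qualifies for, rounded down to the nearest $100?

Payment cap: 12% × $8,800 = $1,056/month.
At $20.70 per $1,000, that supports 1,056/20.70 × 1,000 ≈ $51,014 → $51,000.
LTV cap: 80% × $70,500 = $56,400 → $56,400.
Binding constraint: payment-to-income.

$51,000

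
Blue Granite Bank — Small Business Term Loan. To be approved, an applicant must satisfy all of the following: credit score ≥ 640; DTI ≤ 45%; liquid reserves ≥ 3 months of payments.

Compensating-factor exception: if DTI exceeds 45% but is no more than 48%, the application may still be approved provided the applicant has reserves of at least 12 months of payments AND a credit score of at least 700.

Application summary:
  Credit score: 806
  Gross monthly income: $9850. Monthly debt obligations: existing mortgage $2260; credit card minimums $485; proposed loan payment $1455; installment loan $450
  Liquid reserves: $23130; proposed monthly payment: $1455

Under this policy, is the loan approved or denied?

Approved

Credit score 806 ≥ 640 (meets base)
Total debts = (2,260 + 485 + 1,455 + 450) = 4,650. DTI = 4,650/9,850 = 47.2% > 45% — standard DTI limit exceeded.
Reserves: 23,130 ÷ 1,455 = 15.9 months (meets 3-month minimum)
47.2% falls in the override range (45%–48%), so the compensating-factor test applies.
Reserves 15.9 ≥ 12 months; credit score 806 ≥ 700.
Both compensating conditions met → exception applies.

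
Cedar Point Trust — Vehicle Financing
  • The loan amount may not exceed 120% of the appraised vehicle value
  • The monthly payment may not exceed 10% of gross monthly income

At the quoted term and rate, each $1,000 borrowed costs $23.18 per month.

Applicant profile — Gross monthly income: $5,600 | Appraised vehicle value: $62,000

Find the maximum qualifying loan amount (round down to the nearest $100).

$24,100

Payment cap: 10% × $5,600 = $560/month.
At $23.18 per $1,000, that supports 560/23.18 × 1,000 ≈ $24,158 → $24,100.
LTV cap: 120% × $62,000 = $74,400 → $74,400.
Binding constraint: payment-to-income.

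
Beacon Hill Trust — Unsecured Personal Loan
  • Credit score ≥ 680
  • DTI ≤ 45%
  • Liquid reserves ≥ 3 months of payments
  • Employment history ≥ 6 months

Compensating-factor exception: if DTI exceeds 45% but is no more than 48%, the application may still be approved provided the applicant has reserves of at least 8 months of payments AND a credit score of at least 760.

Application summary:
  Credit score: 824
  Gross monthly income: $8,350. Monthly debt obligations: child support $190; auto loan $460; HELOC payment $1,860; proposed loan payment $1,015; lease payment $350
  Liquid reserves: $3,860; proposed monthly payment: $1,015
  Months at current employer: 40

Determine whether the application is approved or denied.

Credit score 824 ≥ 680 (meets base)
Total debts = (190 + 460 + 1,860 + 1,015 + 350) = 3,875. DTI = 3,875/8,350 = 46.4% > 45% — standard DTI limit exceeded.
Reserves = 3,860/1,015 = 3.8 months ≥ 3
Employment 40 ≥ 6 months
46.4% falls in the override range (45%–48%), so the compensating-factor test applies.
Reserves 3.8 < 8 months; credit score 824 ≥ 760.
Compensating-factor requirement not fully met.

Denied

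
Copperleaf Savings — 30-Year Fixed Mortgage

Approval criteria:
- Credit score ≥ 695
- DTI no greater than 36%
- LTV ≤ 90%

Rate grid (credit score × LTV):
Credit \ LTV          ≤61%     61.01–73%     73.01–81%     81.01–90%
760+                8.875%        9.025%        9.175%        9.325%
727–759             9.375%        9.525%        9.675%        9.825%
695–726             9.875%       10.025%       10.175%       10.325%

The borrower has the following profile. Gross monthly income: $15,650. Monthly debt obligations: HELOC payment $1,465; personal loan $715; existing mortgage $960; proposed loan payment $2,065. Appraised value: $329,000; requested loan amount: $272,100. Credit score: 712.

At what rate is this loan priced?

Credit score 712 ≥ 695; Total monthly debts = (1,465 + 715 + 960 + 2,065) = 5,205. DTI = 5,205/15,650 = 33.3% ≤ 36%
Loan-to-value = 272,100/329,000 = 82.7% — pass (90% max)
Row: 712 falls in 695–726. Column: 82.7% falls in 81.01–90%. Rate = 10.325%.

10.325%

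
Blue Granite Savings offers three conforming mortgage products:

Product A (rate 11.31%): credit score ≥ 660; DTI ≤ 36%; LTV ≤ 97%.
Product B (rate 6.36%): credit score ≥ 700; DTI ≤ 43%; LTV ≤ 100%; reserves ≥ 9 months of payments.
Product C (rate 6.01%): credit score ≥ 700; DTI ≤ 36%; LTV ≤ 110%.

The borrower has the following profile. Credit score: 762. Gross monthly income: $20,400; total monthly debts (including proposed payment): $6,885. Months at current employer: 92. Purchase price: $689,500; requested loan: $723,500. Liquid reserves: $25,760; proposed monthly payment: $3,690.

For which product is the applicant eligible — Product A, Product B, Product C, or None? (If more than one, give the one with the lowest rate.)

DTI = 6,885/20,400 = 33.8%.
LTV = 723,500/689,500 = 104.9%.
Reserves = 25,760/3,690 = 7.0 months.
Product A: score 762 ≥ 660; DTI 33.8% ≤ 36%; LTV 104.9% > 97% → does not qualify.
Product B: score 762 ≥ 700; DTI 33.8% ≤ 43%; LTV 104.9% > 100%; reserves 7.0 < 9 mo → does not qualify.
Product C: score 762 ≥ 700; DTI 33.8% ≤ 36%; LTV 104.9% ≤ 110% → qualifies.

Product C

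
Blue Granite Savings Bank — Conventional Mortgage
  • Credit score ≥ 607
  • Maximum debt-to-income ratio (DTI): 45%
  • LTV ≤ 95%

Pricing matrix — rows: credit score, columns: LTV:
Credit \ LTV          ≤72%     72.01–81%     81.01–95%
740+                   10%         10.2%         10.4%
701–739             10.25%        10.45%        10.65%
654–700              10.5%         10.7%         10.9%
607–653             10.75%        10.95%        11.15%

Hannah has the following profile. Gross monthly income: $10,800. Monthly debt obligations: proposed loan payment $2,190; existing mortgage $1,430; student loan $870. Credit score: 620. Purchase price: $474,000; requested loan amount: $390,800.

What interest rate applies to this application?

Credit score 620 ≥ 607; Total monthly debts = (2,190 + 1,430 + 870) = 4,490. DTI: 4,490 ÷ 10,800 = 41.6%, within the 45% cap
Loan-to-value = 390,800/474,000 = 82.4% — pass (95% max)
Score 620 is in the 607–653 band; LTV 82.4% is in the 81.01–95% band → 11.15%.

11.15%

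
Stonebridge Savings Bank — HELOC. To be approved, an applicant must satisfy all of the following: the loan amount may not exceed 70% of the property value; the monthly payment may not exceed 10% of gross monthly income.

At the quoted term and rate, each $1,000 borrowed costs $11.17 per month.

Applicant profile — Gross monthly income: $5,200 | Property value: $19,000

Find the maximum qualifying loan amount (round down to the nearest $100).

$13,300

Payment cap: 10% × $5,200 = $520/month.
At $11.17 per $1,000, that supports 520/11.17 × 1,000 ≈ $46,553 → $46,500.
LTV cap: 70% × $19,000 = $13,300 → $13,300.
Binding constraint: loan-to-value.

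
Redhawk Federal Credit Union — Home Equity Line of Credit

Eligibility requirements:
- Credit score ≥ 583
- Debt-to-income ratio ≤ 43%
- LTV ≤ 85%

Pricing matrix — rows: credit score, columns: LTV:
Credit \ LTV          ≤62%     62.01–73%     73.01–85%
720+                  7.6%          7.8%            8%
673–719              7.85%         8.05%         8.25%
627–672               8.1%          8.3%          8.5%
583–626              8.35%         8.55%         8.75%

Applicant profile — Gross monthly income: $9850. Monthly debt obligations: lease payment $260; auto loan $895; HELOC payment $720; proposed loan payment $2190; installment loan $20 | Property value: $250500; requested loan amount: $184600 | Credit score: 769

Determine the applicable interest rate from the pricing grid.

8%

Credit score 769 ≥ 583; Total monthly debts = (260 + 895 + 720 + 2,190 + 20) = 4,085. DTI = 4,085/9,850 = 41.5% ≤ 43%
LTV = 184,600/250,500 = 73.7% ≤ 85%
Credit 769 → row 720+; LTV 73.7% → column 73.01–85%. Grid cell → 8%.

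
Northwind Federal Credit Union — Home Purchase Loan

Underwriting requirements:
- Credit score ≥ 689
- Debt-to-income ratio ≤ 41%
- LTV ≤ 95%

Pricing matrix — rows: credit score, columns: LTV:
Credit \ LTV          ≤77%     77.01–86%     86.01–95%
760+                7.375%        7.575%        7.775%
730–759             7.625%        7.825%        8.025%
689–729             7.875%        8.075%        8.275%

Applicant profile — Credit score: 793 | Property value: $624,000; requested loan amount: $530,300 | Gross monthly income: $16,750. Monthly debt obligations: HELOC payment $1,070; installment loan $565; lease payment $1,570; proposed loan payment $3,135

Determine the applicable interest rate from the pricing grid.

Credit score 793 ≥ 689; Total monthly debts = (1,070 + 565 + 1,570 + 3,135) = 6,340. DTI: 6,340 ÷ 16,750 = 37.9%, within the 41% cap
Loan-to-value = 530,300/624,000 = 85% — pass (95% max)
Row: 793 falls in 760+. Column: 85% falls in 77.01–86%. Rate = 7.575%.

7.575%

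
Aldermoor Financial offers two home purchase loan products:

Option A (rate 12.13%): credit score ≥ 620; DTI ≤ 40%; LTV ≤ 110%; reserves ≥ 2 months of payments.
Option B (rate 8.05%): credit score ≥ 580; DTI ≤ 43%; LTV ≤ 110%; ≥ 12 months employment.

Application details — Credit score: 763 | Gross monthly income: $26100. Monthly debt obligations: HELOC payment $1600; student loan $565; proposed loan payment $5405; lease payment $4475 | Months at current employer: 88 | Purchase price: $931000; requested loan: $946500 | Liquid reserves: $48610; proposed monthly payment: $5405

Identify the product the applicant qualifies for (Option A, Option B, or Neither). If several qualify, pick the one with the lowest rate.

Neither

Total debts = (1,600 + 565 + 5,405 + 4,475) = 12,045; DTI = 12,045/26,100 = 46.1%.
LTV = 946,500/931,000 = 101.7%.
Reserves = 48,610/5,405 = 9.0 months.
Option A: score 763 ≥ 620; DTI 46.1% > 40%; LTV 101.7% ≤ 110%; reserves 9.0 ≥ 2 mo → does not qualify.
Option B: score 763 ≥ 580; DTI 46.1% > 43%; LTV 101.7% ≤ 110%; employment 88 ≥ 12 mo → does not qualify.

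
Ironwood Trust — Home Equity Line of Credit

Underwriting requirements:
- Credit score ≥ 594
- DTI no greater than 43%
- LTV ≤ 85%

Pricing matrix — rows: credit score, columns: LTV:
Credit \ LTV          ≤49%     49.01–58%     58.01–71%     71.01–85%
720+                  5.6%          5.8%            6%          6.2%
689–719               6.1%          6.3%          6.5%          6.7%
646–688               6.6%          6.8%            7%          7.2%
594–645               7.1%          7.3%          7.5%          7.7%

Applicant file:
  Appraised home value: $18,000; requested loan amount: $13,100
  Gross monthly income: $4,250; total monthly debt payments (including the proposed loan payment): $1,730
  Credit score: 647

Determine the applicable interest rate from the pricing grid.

7.2%

Credit score 647 ≥ 594; DTI = 1,730/4,250 = 40.7% ≤ 43%
LTV = 13,100/18,000 = 72.8% ≤ 85%
Score 647 is in the 646–688 band; LTV 72.8% is in the 71.01–85% band → 7.2%.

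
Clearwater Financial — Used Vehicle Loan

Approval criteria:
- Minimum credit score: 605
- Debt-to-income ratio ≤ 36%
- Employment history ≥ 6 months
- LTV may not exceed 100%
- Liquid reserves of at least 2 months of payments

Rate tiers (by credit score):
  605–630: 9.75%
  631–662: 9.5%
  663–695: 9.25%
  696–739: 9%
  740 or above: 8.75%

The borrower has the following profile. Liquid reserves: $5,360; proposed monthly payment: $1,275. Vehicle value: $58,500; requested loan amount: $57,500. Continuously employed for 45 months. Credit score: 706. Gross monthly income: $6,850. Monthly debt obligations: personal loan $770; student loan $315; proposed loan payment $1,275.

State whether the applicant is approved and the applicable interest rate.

Credit score 706 ≥ 605 (meets minimum)
LTV: 57,500 ÷ 58,500 = 98.3%, within 100% cap
Total monthly debts = (770 + 315 + 1,275) = 2,360. DTI: 2,360 ÷ 6,850 = 34.5%, within the 36% cap
Employment 45 ≥ 6 months
Reserves: 5,360 ÷ 1,275 = 4.2 months (meets 2-month minimum)
All requirements met. Score 706 falls in the 696–739 tier → 9%.

Approved at 9%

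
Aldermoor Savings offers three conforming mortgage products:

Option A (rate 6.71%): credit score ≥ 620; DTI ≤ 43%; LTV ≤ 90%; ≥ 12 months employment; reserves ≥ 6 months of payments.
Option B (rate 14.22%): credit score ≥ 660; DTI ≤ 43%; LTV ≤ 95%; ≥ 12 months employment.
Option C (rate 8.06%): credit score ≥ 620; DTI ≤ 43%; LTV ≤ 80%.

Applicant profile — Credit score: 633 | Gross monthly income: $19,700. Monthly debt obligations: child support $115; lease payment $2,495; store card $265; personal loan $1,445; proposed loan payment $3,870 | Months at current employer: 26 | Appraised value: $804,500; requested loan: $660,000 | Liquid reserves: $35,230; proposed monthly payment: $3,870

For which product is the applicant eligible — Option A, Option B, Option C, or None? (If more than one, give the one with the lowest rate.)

Option A

Total debts = (115 + 2,495 + 265 + 1,445 + 3,870) = 8,190; DTI = 8,190/19,700 = 41.6%.
LTV = 660,000/804,500 = 82%.
Reserves = 35,230/3,870 = 9.1 months.
Option A: score 633 ≥ 620; DTI 41.6% ≤ 43%; LTV 82% ≤ 90%; employment 26 ≥ 12 mo; reserves 9.1 ≥ 6 mo → qualifies.
Option B: score 633 < 660; DTI 41.6% ≤ 43%; LTV 82% ≤ 95%; employment 26 ≥ 12 mo → does not qualify.
Option C: score 633 ≥ 620; DTI 41.6% ≤ 43%; LTV 82% > 80% → does not qualify.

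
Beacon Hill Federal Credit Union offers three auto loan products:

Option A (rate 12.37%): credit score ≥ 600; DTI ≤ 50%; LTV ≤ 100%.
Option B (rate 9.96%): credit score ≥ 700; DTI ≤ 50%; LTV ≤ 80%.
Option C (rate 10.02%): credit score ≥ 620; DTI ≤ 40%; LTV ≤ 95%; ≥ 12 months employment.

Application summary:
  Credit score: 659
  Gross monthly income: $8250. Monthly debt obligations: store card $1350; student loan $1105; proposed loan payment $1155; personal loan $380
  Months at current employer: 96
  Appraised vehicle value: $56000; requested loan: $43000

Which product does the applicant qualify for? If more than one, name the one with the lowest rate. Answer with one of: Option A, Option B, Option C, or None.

Total debts = (1,350 + 1,105 + 1,155 + 380) = 3,990; DTI = 3,990/8,250 = 48.4%.
LTV = 43,000/56,000 = 76.8%.
Option A: score 659 ≥ 600; DTI 48.4% ≤ 50%; LTV 76.8% ≤ 100% → qualifies.
Option B: score 659 < 700; DTI 48.4% ≤ 50%; LTV 76.8% ≤ 80% → does not qualify.
Option C: score 659 ≥ 620; DTI 48.4% > 40%; LTV 76.8% ≤ 95%; employment 96 ≥ 12 mo → does not qualify.

Option A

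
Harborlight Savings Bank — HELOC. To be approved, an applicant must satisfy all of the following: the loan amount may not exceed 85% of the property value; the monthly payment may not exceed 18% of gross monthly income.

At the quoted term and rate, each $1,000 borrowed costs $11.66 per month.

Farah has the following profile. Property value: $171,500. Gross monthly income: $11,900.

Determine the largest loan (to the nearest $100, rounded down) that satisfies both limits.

Payment cap: 18% × $11,900 = $2,142/month.
At $11.66 per $1,000, that supports 2,142/11.66 × 1,000 ≈ $183,704 → $183,700.
LTV cap: 85% × $171,500 = $145,775 → $145,700.
Binding constraint: loan-to-value.

$145,700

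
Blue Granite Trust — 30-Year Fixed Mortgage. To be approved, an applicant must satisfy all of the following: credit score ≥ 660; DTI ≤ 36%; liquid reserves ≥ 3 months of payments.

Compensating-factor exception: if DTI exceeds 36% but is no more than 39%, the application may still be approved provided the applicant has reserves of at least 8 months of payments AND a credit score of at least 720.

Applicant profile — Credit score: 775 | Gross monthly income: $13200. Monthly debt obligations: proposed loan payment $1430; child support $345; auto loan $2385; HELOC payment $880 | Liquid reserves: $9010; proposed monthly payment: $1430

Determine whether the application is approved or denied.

Denied

Credit score 775 ≥ 660 (meets base)
Total debts = (1,430 + 345 + 2,385 + 880) = 5,040. DTI = 5,040/13,200 = 38.2% > 36% — standard DTI limit exceeded.
Liquid reserves cover 9,010/1,430 = 6.3 months — ≥ 3 required
38.2% falls in the override range (36%–39%), so the compensating-factor test applies.
Reserves 6.3 < 8 months; credit score 775 ≥ 720.
Override conditions not both satisfied; exception does not apply.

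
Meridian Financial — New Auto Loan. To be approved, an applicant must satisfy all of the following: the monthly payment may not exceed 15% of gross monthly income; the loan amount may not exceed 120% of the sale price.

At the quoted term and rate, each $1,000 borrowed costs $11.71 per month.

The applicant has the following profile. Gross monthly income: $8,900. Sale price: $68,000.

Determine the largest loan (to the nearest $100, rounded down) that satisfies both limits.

$81,600

Payment cap: 15% × $8,900 = $1,335/month.
At $11.71 per $1,000, that supports 1,335/11.71 × 1,000 ≈ $114,005 → $114,000.
LTV cap: 120% × $68,000 = $81,600 → $81,600.
Binding constraint: loan-to-value.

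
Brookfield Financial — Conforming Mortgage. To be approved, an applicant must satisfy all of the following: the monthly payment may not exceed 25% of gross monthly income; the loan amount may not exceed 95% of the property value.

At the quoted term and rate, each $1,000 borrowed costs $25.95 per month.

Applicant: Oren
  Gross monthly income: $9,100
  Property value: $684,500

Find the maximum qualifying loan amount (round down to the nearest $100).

Payment cap: 25% × $9,100 = $2,275/month.
At $25.95 per $1,000, that supports 2,275/25.95 × 1,000 ≈ $87,668 → $87,600.
LTV cap: 95% × $684,500 = $650,275 → $650,200.
Binding constraint: payment-to-income.

$87,600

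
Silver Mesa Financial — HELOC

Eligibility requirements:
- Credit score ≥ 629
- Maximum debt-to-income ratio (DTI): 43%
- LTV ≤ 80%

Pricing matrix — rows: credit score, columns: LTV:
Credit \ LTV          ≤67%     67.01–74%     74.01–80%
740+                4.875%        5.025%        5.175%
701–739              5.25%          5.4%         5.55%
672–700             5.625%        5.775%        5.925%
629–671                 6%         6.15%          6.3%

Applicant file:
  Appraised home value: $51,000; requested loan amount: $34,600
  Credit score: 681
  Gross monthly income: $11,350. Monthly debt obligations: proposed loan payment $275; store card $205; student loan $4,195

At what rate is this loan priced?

5.775%

Credit score 681 ≥ 629; Total monthly debts = (275 + 205 + 4,195) = 4,675. Debt-to-income = 4,675/11,350 = 41.2% — meets 43% limit
LTV = 34,600/51,000 = 67.8% ≤ 80%
Score 681 is in the 672–700 band; LTV 67.8% is in the 67.01–74% band → 5.775%.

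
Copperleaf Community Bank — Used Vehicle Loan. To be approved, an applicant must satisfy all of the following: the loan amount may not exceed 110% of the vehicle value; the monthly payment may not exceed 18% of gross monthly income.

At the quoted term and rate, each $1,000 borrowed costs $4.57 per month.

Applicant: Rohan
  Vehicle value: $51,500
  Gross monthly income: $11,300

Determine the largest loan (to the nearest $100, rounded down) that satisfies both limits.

$56,600

Payment cap: 18% × $11,300 = $2,034/month.
At $4.57 per $1,000, that supports 2,034/4.57 × 1,000 ≈ $445,076 → $445,000.
LTV cap: 110% × $51,500 = $56,650 → $56,600.
Binding constraint: loan-to-value.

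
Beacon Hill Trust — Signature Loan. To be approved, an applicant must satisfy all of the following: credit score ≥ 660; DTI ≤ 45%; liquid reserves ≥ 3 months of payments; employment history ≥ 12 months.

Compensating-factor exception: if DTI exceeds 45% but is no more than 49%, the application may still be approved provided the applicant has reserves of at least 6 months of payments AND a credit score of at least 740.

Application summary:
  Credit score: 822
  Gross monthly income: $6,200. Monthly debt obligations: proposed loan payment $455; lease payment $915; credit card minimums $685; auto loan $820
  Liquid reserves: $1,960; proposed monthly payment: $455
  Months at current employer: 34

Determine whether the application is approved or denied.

Denied

Credit score 822 ≥ 660 (meets base)
Total debts = (455 + 915 + 685 + 820) = 2,875. DTI: 2,875 ÷ 6,200 = 46.4%, over the 45% base limit.
Reserves = 1,960/455 = 4.3 months ≥ 3
Employment 34 ≥ 12 months
DTI 46.4% is within the 45%–49% exception band; checking compensating factors.
Override check — reserves: 4.3 mo (short of 6); score: 822 (ok).
Override conditions not both satisfied; exception does not apply.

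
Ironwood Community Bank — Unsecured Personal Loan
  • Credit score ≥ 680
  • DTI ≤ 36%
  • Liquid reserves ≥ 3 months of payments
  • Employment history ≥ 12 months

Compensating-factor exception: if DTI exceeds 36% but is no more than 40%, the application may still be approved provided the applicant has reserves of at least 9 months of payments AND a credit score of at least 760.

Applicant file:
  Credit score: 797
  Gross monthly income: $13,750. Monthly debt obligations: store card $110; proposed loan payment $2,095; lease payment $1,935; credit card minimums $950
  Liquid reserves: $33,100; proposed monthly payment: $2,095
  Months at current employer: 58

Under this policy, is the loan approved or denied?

Credit score 797 ≥ 680 (meets base)
Total debts = (110 + 2,095 + 1,935 + 950) = 5,090. DTI: 5,090 ÷ 13,750 = 37%, over the 36% base limit.
Liquid reserves cover 33,100/2,095 = 15.8 months — ≥ 3 required
Employment 58 ≥ 12 months
DTI 37% is within the 36%–40% exception band; checking compensating factors.
Override check — reserves: 15.8 mo (ok); score: 797 (ok).
Both override conditions satisfied; DTI exception granted.

Approved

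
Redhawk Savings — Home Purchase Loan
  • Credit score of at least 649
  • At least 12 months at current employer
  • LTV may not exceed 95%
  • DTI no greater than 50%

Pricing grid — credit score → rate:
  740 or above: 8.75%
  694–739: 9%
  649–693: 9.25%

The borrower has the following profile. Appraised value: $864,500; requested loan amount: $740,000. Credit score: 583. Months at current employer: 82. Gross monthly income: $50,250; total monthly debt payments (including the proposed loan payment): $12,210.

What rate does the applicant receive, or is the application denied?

Credit score 583 < 649 (below minimum)
Loan-to-value = 740,000/864,500 = 85.6% — pass (95% max)
DTI: 12,210 ÷ 50,250 = 24.3%, within the 50% cap
Employment 82 ≥ 12 months
Not all requirements met → denied.

Denied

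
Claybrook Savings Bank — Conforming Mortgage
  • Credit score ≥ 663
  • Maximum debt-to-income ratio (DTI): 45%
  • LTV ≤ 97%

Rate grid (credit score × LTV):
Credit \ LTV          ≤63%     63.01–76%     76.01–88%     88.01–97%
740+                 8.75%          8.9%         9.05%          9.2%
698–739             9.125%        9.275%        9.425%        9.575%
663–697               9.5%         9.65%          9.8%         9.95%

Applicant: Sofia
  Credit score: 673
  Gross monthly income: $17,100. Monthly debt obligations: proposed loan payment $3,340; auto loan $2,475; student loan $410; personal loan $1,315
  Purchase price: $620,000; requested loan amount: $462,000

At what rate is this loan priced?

9.65%

Credit score 673 ≥ 663; Total monthly debts = (3,340 + 2,475 + 410 + 1,315) = 7,540. DTI = 7,540/17,100 = 44.1% ≤ 45%
LTV = 462,000/620,000 = 74.5% ≤ 97%
Credit 673 → row 663–697; LTV 74.5% → column 63.01–76%. Grid cell → 9.65%.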